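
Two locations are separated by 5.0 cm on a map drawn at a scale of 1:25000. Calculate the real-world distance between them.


ground = 5.0 cm * 25000 / 100 = 1250.0 m = 1.25 km

1.25 km


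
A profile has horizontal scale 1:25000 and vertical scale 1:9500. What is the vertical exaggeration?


VE = horizontal_scale / vertical_scale = 25000 / 9500 ≈ 2.6

2.6x


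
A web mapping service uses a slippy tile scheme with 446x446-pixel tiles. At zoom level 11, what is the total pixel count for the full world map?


tiles per axis = 2^11 = 2048
total tiles = 2048^2 = 4194304
pixels per axis = 2048 * 446 = 913408
total pixels = 913408^2 = 834314174464

834314174464 pixels


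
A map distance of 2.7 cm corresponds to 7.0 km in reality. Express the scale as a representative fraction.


ground = 7.0 km = 700000 cm; RF denominator = ground / map = 700000 / 2.7 ≈ 259259; RF = 1:259259

1:259259


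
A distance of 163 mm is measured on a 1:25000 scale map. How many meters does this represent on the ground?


ground = 163 mm * 25000 / 1000 = 4075.0 m

4075.0 m


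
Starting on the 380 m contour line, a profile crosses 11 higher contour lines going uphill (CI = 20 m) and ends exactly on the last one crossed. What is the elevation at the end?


elevation = 380 + 11 * 20 = 600 m

600 m


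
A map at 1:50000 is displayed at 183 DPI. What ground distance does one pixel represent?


pixel_cm = 2.54 / 183 ≈ 0.01388 cm
ground = pixel_cm * 50000 / 100 = 2.54 * 50000 / (183 * 100) = 127000 / 18300 ≈ 6.94 m

6.94 m


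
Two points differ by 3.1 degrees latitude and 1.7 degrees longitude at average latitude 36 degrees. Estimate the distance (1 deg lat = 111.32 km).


dlat_km = 3.1 * 111.32 = 345.092
dlon_km = 1.7 * 111.32 * cos(36) ≈ 153.102
dist = sqrt(345.092^2 + 153.102^2) ≈ 377.5 km

377.5 km


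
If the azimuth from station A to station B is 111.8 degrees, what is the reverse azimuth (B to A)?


back azimuth = (111.8 + 180) mod 360 = 291.8 degrees

291.8 degrees


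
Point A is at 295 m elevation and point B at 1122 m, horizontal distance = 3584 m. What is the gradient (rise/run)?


gradient = (1122 - 295) / 3584 = 827 / 3584 = 0.2307

0.2307


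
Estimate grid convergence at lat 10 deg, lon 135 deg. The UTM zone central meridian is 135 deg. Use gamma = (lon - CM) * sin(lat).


gamma = (135 - 135) * sin(10) = 0 * 0.173648 = 0.0 degrees

0.0 degrees


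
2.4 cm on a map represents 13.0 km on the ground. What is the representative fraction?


ground = 13.0 km = 1300000 cm; RF denominator = ground / map = 1300000 / 2.4 ≈ 541667; RF = 1:541667

1:541667


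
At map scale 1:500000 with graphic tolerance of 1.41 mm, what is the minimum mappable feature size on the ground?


ground = 1.41 mm * 500000 / 1000 = 705.0 m

705.0 m


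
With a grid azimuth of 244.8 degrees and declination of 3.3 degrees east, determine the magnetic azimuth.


magnetic azimuth = grid azimuth - declination (east +ve)
mag_az = 244.8 - 3.3 = 241.5 degrees

241.5 degrees


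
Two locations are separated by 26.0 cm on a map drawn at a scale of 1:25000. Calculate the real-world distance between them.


ground = 26.0 cm * 25000 / 100 = 6500.0 m = 6.5 km

6.5 km


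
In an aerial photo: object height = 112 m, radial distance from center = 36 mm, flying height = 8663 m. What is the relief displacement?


d = h * r / H = 112 * 36 / 8663 = 0.47 mm

0.47 mm


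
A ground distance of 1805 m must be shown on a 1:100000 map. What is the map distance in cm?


map_cm = 1805 * 100 / 100000 = 1.805 cm ≈ 1.81 cm

1.81 cm


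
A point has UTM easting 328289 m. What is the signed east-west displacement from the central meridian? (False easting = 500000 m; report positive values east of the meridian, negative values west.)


displacement = 328289 - 500000 = -171711 m

-171711 m


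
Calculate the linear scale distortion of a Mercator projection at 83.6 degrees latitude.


SF = 1 / cos(83.6) = 1 / 0.111469 = 8.971

8.971


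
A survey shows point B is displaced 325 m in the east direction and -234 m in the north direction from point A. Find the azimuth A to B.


az = atan2(325, -234) = 125.8 deg
adjusted to 0-360: 125.8 degrees

125.8 degrees


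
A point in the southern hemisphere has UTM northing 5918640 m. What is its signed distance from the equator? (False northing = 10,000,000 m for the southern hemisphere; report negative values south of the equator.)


For southern: actual = 5918640 - 10000000 = -4081360 m

-4081360 m


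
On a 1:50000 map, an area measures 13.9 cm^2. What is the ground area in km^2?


ground_area = 13.9 * (50000/100)^2 = 3475000.0 m^2 = 3.475 km^2

3.475 km^2


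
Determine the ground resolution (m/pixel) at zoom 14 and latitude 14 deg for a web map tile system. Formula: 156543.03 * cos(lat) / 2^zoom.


res = 156543.03 * cos(14) / 2^14 = 156543.03 * 0.97029573 / 16384 = 9.27 m/pixel

9.27 m/pixel


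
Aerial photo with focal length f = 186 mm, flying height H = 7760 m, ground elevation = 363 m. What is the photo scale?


scale = f / (H - h) = 186 mm / 7397 m = 186 / 7397000 = 1:39769

1:39769


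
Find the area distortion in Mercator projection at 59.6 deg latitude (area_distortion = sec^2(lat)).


area_distortion = 1/cos^2(59.6) = 3.905

3.905


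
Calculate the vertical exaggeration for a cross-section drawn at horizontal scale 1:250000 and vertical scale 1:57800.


VE = horizontal_scale / vertical_scale = 250000 / 57800 ≈ 4.3

4.3x


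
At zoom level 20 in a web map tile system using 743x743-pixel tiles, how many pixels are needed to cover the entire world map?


tiles per axis = 2^20 = 1048576
total tiles = 1048576^2 = 1099511627776
pixels per axis = 1048576 * 743 = 779091968
total pixels = 779091968^2 = 606984294602113024

606984294602113024 pixels


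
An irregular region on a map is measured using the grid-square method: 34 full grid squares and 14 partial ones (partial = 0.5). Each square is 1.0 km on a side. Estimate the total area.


effective squares = 34 + 14 * 0.5 = 41.0
area = 41.0 * 1.0 = 41.0 km^2

41.0 km^2


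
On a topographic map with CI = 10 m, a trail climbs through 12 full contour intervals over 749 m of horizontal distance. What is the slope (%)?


elevation change = 12 * 10 = 120 m
slope = 120 / 749 * 100 = 16.0%

16.0%


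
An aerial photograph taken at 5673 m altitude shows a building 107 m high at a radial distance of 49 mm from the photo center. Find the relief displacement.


d = h * r / H = 107 * 49 / 5673 = 0.92 mm

0.92 mm


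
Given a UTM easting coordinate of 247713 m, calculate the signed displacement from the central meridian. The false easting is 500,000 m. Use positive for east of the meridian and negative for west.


displacement = 247713 - 500000 = -252287 m

-252287 m


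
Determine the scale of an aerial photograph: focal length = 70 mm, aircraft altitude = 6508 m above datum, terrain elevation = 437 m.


scale = f / (H - h) = 70 mm / 6071 m = 70 / 6071000 = 1:86729

1:86729


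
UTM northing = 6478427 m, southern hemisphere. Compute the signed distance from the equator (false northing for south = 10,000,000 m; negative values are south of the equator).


For southern: actual = 6478427 - 10000000 = -3521573 m

-3521573 m


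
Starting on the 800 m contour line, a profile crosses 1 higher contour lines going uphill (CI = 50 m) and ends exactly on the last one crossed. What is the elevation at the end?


elevation = 800 + 1 * 50 = 850 m

850 m


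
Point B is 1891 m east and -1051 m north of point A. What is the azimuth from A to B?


az = atan2(1891, -1051) = 119.1 deg
adjusted to 0-360: 119.1 degrees

119.1 degrees


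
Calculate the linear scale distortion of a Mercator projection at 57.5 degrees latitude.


SF = 1 / cos(57.5) = 1 / 0.5373 = 1.861

1.861


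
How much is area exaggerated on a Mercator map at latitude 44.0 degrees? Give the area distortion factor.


area_distortion = 1/cos^2(44.0) = 1.933

1.933


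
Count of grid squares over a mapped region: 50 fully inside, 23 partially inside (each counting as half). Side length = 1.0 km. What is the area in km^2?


effective squares = 50 + 23 * 0.5 = 61.5
area = 61.5 * 1.0 = 61.5 km^2

61.5 km^2


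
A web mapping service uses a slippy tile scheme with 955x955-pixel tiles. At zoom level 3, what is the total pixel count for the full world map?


tiles per axis = 2^3 = 8
total tiles = 8^2 = 64
pixels per axis = 8 * 955 = 7640
total pixels = 7640^2 = 58369600

58369600 pixels


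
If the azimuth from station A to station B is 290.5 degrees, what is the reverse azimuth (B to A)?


back azimuth = (290.5 + 180) mod 360 = 110.5 degrees

110.5 degrees


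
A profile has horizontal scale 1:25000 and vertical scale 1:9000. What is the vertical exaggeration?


VE = horizontal_scale / vertical_scale = 25000 / 9000 ≈ 2.8

2.8x


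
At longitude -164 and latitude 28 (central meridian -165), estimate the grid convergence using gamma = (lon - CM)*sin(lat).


gamma = (-164 - -165) * sin(28) = 1 * 0.469472 = 0.469 degrees

0.469 degrees


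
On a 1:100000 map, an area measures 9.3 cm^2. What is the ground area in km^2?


ground_area = 9.3 * (100000/100)^2 = 9300000.0 m^2 = 9.3 km^2

9.3 km^2


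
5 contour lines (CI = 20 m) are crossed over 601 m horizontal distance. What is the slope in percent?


elevation change = 5 * 20 = 100 m
slope = 100 / 601 * 100 = 16.6%

16.6%


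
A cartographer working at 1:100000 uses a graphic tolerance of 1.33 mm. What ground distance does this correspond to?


ground = 1.33 mm * 100000 / 1000 = 133.0 m

133.0 m


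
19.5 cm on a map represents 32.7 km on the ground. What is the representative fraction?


ground = 32.7 km = 3270000 cm; RF denominator = ground / map = 3270000 / 19.5 ≈ 167692; RF = 1:167692

1:167692


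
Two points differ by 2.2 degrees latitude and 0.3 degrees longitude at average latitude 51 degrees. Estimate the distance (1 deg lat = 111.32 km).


dlat_km = 2.2 * 111.32 = 244.904
dlon_km = 0.3 * 111.32 * cos(51) ≈ 21.017
dist = sqrt(244.904^2 + 21.017^2) ≈ 245.8 km

245.8 km


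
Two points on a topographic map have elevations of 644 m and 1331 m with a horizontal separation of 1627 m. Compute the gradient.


gradient = (1331 - 644) / 1627 = 687 / 1627 = 0.4222

0.4222


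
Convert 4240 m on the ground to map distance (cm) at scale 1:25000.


map_cm = 4240 * 100 / 25000 = 16.96 cm

16.96 cm


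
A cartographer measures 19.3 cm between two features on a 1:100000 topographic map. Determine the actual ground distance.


ground = 19.3 cm * 100000 / 100 = 19300.0 m = 19.3 km

19.3 km


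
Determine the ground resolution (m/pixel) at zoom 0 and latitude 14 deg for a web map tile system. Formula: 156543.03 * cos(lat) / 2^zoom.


res = 156543.03 * cos(14) / 2^0 = 156543.03 * 0.97029573 / 1 = 151893.03 m/pixel

151893.03 m/pixel


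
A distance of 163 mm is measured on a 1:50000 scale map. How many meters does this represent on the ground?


ground = 163 mm * 50000 / 1000 = 8150.0 m

8150.0 m


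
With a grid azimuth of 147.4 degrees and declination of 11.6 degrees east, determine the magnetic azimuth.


magnetic azimuth = grid azimuth - declination (east +ve)
mag_az = 147.4 - 11.6 = 135.8 degrees

135.8 degrees


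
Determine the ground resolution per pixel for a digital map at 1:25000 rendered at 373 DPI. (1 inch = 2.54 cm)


pixel_cm = 2.54 / 373 ≈ 0.00681 cm
ground = pixel_cm * 25000 / 100 = 2.54 * 25000 / (373 * 100) = 63500 / 37300 ≈ 1.7 m

1.7 m


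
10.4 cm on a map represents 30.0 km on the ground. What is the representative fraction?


ground = 30.0 km = 3000000 cm; RF denominator = ground / map = 3000000 / 10.4 ≈ 288462; RF = 1:288462

1:288462


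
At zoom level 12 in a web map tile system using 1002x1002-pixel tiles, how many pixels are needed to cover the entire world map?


tiles per axis = 2^12 = 4096
total tiles = 4096^2 = 16777216
pixels per axis = 4096 * 1002 = 4104192
total pixels = 4104192^2 = 16844391972864

16844391972864 pixels


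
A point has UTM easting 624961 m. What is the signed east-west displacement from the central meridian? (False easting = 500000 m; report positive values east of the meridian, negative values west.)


displacement = 624961 - 500000 = 124961 m

124961 m


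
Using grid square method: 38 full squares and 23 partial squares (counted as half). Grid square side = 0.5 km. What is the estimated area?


effective squares = 38 + 23 * 0.5 = 49.5
area = 49.5 * 0.25 = 12.375 km^2

12.375 km^2


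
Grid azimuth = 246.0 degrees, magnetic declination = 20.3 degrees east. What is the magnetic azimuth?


magnetic azimuth = grid azimuth - declination (east +ve)
mag_az = 246.0 - 20.3 = 225.7 degrees

225.7 degrees


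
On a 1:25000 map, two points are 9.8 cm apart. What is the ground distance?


ground = 9.8 cm * 25000 / 100 = 2450.0 m = 2.45 km

2.45 km


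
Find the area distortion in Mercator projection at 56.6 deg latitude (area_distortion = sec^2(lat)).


area_distortion = 1/cos^2(56.6) = 3.3

3.3


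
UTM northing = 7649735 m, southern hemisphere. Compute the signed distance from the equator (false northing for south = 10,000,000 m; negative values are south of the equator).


For southern: actual = 7649735 - 10000000 = -2350265 m

-2350265 m


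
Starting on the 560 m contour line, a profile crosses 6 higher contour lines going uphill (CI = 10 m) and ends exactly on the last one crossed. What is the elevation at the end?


elevation = 560 + 6 * 10 = 620 m

620 m


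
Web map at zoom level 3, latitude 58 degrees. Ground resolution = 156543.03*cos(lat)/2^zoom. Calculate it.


res = 156543.03 * cos(58) / 2^3 = 156543.03 * 0.52991926 / 8 = 10369.4 m/pixel

10369.4 m/pixel


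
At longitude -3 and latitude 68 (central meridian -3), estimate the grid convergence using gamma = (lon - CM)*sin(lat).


gamma = (-3 - -3) * sin(68) = 0 * 0.927184 = 0.0 degrees

0.0 degrees


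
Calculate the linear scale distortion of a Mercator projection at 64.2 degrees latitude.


SF = 1 / cos(64.2) = 1 / 0.435231 = 2.298

2.298


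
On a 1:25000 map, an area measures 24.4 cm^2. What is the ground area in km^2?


ground_area = 24.4 * (25000/100)^2 = 1525000.0 m^2 = 1.525 km^2

1.525 km^2


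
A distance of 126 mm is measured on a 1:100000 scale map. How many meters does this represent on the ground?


ground = 126 mm * 100000 / 1000 = 12600.0 m

12600.0 m


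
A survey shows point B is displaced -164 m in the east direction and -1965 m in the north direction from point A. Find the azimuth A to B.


az = atan2(-164, -1965) = -175.2 deg
adjusted to 0-360: 184.8 degrees

184.8 degrees


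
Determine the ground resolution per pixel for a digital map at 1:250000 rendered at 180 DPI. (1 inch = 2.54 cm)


pixel_cm = 2.54 / 180 ≈ 0.014111 cm
ground = pixel_cm * 250000 / 100 = 2.54 * 250000 / (180 * 100) = 635000 / 18000 ≈ 35.28 m

35.28 m


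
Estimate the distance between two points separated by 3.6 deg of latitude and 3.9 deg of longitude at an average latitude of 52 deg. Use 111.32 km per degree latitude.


dlat_km = 3.6 * 111.32 = 400.752
dlon_km = 3.9 * 111.32 * cos(52) ≈ 267.288
dist = sqrt(400.752^2 + 267.288^2) ≈ 481.7 km

481.7 km


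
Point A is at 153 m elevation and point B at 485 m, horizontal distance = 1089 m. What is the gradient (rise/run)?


gradient = (485 - 153) / 1089 = 332 / 1089 = 0.3049

0.3049


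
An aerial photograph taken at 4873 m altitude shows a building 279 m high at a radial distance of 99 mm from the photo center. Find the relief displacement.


d = h * r / H = 279 * 99 / 4873 = 5.67 mm

5.67 mm


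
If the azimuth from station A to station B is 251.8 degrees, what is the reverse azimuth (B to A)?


back azimuth = (251.8 + 180) mod 360 = 71.8 degrees

71.8 degrees


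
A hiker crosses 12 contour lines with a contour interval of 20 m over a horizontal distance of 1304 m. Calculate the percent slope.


elevation change = 12 * 20 = 240 m
slope = 240 / 1304 * 100 = 18.4%

18.4%


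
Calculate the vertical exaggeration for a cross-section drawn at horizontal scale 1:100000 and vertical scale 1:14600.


VE = horizontal_scale / vertical_scale = 100000 / 14600 ≈ 6.8

6.8x


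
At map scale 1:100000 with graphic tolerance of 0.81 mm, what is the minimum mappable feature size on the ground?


ground = 0.81 mm * 100000 / 1000 = 81.0 m

81.0 m


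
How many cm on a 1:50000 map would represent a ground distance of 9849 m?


map_cm = 9849 * 100 / 50000 = 19.698 cm ≈ 19.7 cm

19.7 cm


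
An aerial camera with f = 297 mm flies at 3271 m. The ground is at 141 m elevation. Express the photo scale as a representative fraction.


scale = f / (H - h) = 297 mm / 3130 m = 297 / 3130000 = 1:10539

1:10539


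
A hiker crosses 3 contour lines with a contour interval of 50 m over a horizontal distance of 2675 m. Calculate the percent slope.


elevation change = 3 * 50 = 150 m
slope = 150 / 2675 * 100 = 5.6%

5.6%


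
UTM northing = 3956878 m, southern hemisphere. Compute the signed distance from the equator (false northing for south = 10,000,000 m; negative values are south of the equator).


For southern: actual = 3956878 - 10000000 = -6043122 m

-6043122 m


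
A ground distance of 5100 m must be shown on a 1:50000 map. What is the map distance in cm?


map_cm = 5100 * 100 / 50000 = 10.2 cm

10.2 cm


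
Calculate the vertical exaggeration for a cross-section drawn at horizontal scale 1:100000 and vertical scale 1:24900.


VE = horizontal_scale / vertical_scale = 100000 / 24900 ≈ 4.0

4.0x


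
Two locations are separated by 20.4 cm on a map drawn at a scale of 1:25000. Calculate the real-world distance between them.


ground = 20.4 cm * 25000 / 100 = 5100.0 m = 5.1 km

5.1 km


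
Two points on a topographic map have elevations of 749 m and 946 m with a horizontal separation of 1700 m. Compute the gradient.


gradient = (946 - 749) / 1700 = 197 / 1700 = 0.1159

0.1159


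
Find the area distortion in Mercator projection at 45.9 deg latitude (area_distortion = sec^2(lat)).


area_distortion = 1/cos^2(45.9) = 2.065

2.065


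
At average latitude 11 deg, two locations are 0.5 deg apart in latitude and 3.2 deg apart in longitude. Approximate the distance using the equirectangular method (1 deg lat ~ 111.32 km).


dlat_km = 0.5 * 111.32 = 55.66
dlon_km = 3.2 * 111.32 * cos(11) ≈ 349.679
dist = sqrt(55.66^2 + 349.679^2) ≈ 354.1 km

354.1 km


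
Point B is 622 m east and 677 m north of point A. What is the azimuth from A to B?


az = atan2(622, 677) = 42.6 deg
adjusted to 0-360: 42.6 degrees

42.6 degrees


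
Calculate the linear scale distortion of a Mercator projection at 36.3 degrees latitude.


SF = 1 / cos(36.3) = 1 / 0.805928 = 1.241

1.241


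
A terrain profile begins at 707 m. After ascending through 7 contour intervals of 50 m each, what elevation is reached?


elevation = 707 + 7 * 50 = 1057 m

1057 m


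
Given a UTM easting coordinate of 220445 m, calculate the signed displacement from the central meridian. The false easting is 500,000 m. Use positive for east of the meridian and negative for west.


displacement = 220445 - 500000 = -279555 m

-279555 m


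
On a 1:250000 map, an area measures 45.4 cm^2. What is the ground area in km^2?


ground_area = 45.4 * (250000/100)^2 = 283750000.0 m^2 = 283.75 km^2

283.75 km^2


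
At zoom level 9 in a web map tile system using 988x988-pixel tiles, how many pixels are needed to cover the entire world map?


tiles per axis = 2^9 = 512
total tiles = 512^2 = 262144
pixels per axis = 512 * 988 = 505856
total pixels = 505856^2 = 255890292736

255890292736 pixels


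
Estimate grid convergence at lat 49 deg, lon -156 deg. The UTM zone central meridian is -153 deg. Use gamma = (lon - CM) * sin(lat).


gamma = (-156 - -153) * sin(49) = -3 * 0.75471 = -2.264 degrees

-2.264 degrees


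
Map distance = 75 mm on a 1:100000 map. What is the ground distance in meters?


ground = 75 mm * 100000 / 1000 = 7500.0 m

7500.0 m


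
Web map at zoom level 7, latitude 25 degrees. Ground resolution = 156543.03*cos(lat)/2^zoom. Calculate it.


res = 156543.03 * cos(25) / 2^7 = 156543.03 * 0.90630779 / 128 = 1108.41 m/pixel

1108.41 m/pixel


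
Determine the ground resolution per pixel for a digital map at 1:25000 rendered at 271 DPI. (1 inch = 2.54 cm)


pixel_cm = 2.54 / 271 ≈ 0.009373 cm
ground = pixel_cm * 25000 / 100 = 2.54 * 25000 / (271 * 100) = 63500 / 27100 ≈ 2.34 m

2.34 m


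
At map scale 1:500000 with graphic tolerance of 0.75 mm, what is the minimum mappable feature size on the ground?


ground = 0.75 mm * 500000 / 1000 = 375.0 m

375.0 m


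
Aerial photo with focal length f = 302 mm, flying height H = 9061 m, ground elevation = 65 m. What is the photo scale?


scale = f / (H - h) = 302 mm / 8996 m = 302 / 8996000 = 1:29788

1:29788


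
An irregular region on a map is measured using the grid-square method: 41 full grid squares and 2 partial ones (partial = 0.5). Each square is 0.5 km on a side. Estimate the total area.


effective squares = 41 + 2 * 0.5 = 42.0
area = 42.0 * 0.25 = 10.5 km^2

10.5 km^2


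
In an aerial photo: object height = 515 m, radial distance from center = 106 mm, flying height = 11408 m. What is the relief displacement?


d = h * r / H = 515 * 106 / 11408 = 4.79 mm

4.79 mm


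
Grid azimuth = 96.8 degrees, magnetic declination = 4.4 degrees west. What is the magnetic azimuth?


magnetic azimuth = grid azimuth - declination (east +ve)
mag_az = 96.8 - -4.4 = 101.2 degrees

101.2 degrees


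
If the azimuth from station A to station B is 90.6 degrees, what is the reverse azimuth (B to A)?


back azimuth = (90.6 + 180) mod 360 = 270.6 degrees

270.6 degrees


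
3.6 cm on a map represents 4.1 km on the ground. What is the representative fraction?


ground = 4.1 km = 410000 cm; RF denominator = ground / map = 410000 / 3.6 ≈ 113889; RF = 1:113889

1:113889


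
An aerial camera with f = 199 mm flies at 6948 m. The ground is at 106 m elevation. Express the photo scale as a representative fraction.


scale = f / (H - h) = 199 mm / 6842 m = 199 / 6842000 = 1:34382

1:34382


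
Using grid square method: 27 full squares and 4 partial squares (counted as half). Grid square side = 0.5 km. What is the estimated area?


effective squares = 27 + 4 * 0.5 = 29.0
area = 29.0 * 0.25 = 7.25 km^2

7.25 km^2


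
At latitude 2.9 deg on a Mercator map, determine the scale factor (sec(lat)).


SF = 1 / cos(2.9) = 1 / 0.998719 = 1.001

1.001


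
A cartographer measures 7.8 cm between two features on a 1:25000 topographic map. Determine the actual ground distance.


ground = 7.8 cm * 25000 / 100 = 1950.0 m = 1.95 km

1.95 km


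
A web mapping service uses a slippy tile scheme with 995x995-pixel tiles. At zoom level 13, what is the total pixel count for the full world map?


tiles per axis = 2^13 = 8192
total tiles = 8192^2 = 67108864
pixels per axis = 8192 * 995 = 8151040
total pixels = 8151040^2 = 66439453081600

66439453081600 pixels


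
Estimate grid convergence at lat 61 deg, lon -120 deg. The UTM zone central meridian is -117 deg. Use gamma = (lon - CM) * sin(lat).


gamma = (-120 - -117) * sin(61) = -3 * 0.87462 = -2.624 degrees

-2.624 degrees


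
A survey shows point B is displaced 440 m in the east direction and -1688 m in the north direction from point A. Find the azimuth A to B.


az = atan2(440, -1688) = 165.4 deg
adjusted to 0-360: 165.4 degrees

165.4 degrees


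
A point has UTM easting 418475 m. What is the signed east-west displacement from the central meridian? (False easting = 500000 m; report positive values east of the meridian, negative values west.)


displacement = 418475 - 500000 = -81525 m

-81525 m


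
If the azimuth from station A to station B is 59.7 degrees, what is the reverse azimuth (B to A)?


back azimuth = (59.7 + 180) mod 360 = 239.7 degrees

239.7 degrees


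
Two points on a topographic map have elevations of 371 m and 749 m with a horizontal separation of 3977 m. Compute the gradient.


gradient = (749 - 371) / 3977 = 378 / 3977 = 0.095

0.095


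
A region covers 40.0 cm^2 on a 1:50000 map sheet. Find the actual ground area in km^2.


ground_area = 40.0 * (50000/100)^2 = 10000000.0 m^2 = 10.0 km^2

10.0 km^2


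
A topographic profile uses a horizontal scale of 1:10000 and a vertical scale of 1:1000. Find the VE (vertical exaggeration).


VE = horizontal_scale / vertical_scale = 10000 / 1000 = 10.0

10.0x


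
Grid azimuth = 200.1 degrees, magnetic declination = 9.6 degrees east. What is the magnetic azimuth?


magnetic azimuth = grid azimuth - declination (east +ve)
mag_az = 200.1 - 9.6 = 190.5 degrees

190.5 degrees


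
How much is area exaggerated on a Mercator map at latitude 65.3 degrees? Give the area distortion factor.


area_distortion = 1/cos^2(65.3) = 5.727

5.727


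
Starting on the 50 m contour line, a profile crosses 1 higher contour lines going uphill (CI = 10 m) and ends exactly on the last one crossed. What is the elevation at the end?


elevation = 50 + 1 * 10 = 60 m

60 m


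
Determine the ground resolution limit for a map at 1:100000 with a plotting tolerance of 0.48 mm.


ground = 0.48 mm * 100000 / 1000 = 48.0 m

48.0 m


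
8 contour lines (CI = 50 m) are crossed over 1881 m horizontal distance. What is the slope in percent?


elevation change = 8 * 50 = 400 m
slope = 400 / 1881 * 100 = 21.3%

21.3%


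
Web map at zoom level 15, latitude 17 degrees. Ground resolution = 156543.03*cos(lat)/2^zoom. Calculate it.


res = 156543.03 * cos(17) / 2^15 = 156543.03 * 0.95630476 / 32768 = 4.57 m/pixel

4.57 m/pixel


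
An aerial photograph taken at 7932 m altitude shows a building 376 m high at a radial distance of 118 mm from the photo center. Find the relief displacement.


d = h * r / H = 376 * 118 / 7932 = 5.59 mm

5.59 mm


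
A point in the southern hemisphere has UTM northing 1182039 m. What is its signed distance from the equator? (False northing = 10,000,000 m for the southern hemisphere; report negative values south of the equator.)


For southern: actual = 1182039 - 10000000 = -8817961 m

-8817961 m


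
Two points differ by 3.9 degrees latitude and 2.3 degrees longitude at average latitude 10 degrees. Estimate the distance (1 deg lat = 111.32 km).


dlat_km = 3.9 * 111.32 = 434.148
dlon_km = 2.3 * 111.32 * cos(10) ≈ 252.146
dist = sqrt(434.148^2 + 252.146^2) ≈ 502.1 km

502.1 km


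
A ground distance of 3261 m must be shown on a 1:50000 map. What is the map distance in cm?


map_cm = 3261 * 100 / 50000 = 6.522 cm ≈ 6.52 cm

6.52 cm


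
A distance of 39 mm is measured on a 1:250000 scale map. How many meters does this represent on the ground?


ground = 39 mm * 250000 / 1000 = 9750.0 m

9750.0 m


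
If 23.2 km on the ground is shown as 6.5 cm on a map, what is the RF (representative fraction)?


ground = 23.2 km = 2320000 cm; RF denominator = ground / map = 2320000 / 6.5 ≈ 356923; RF = 1:356923

1:356923


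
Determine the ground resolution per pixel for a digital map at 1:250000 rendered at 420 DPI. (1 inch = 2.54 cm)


pixel_cm = 2.54 / 420 ≈ 0.006048 cm
ground = pixel_cm * 250000 / 100 = 2.54 * 250000 / (420 * 100) = 635000 / 42000 ≈ 15.12 m

15.12 m


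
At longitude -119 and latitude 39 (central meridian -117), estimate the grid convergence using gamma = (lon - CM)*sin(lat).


gamma = (-119 - -117) * sin(39) = -2 * 0.62932 = -1.259 degrees

-1.259 degrees


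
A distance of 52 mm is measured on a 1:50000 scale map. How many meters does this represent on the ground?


ground = 52 mm * 50000 / 1000 = 2600.0 m

2600.0 m


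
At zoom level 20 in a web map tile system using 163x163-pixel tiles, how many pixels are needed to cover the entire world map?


tiles per axis = 2^20 = 1048576
total tiles = 1048576^2 = 1099511627776
pixels per axis = 1048576 * 163 = 170917888
total pixels = 170917888^2 = 29212924438380544

29212924438380544 pixels


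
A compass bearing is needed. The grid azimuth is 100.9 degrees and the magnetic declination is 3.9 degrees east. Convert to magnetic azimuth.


magnetic azimuth = grid azimuth - declination (east +ve)
mag_az = 100.9 - 3.9 = 97.0 degrees

97.0 degrees


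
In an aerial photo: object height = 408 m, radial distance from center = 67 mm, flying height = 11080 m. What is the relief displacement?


d = h * r / H = 408 * 67 / 11080 = 2.47 mm

2.47 mm


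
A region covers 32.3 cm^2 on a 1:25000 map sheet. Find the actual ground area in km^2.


ground_area = 32.3 * (25000/100)^2 = 2018750.0 m^2 = 2.01875 km^2 ≈ 2.019 km^2

2.019 km^2


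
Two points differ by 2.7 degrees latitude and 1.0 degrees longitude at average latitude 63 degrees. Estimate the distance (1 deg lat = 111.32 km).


dlat_km = 2.7 * 111.32 = 300.564
dlon_km = 1.0 * 111.32 * cos(63) ≈ 50.538
dist = sqrt(300.564^2 + 50.538^2) ≈ 304.8 km

304.8 km


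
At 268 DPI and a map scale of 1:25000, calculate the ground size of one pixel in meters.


pixel_cm = 2.54 / 268 ≈ 0.009478 cm
ground = pixel_cm * 25000 / 100 = 2.54 * 25000 / (268 * 100) = 63500 / 26800 ≈ 2.37 m

2.37 m


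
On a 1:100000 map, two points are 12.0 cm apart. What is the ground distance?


ground = 12.0 cm * 100000 / 100 = 12000.0 m = 12.0 km

12.0 km


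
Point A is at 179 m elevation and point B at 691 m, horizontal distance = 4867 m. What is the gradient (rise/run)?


gradient = (691 - 179) / 4867 = 512 / 4867 = 0.1052

0.1052


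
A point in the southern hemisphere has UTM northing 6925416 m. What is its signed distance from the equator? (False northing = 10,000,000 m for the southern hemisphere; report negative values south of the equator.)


For southern: actual = 6925416 - 10000000 = -3074584 m

-3074584 m


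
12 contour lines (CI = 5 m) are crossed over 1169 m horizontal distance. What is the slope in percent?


elevation change = 12 * 5 = 60 m
slope = 60 / 1169 * 100 = 5.1%

5.1%


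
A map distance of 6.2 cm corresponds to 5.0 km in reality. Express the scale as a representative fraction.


ground = 5.0 km = 500000 cm; RF denominator = ground / map = 500000 / 6.2 ≈ 80645; RF = 1:80645

1:80645


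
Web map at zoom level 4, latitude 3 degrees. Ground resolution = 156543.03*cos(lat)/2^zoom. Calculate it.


res = 156543.03 * cos(3) / 2^4 = 156543.03 * 0.99862953 / 16 = 9770.53 m/pixel

9770.53 m/pixel


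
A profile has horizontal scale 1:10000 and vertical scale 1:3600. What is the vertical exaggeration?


VE = horizontal_scale / vertical_scale = 10000 / 3600 ≈ 2.8

2.8x


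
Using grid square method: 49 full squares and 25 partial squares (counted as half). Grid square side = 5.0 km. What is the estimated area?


effective squares = 49 + 25 * 0.5 = 61.5
area = 61.5 * 25.0 = 1537.5 km^2

1537.5 km^2


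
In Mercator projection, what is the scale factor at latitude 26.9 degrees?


SF = 1 / cos(26.9) = 1 / 0.891798 = 1.121

1.121


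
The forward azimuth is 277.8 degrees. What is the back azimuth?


back azimuth = (277.8 + 180) mod 360 = 97.8 degrees

97.8 degrees


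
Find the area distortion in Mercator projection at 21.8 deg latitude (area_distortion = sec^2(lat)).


area_distortion = 1/cos^2(21.8) = 1.16

1.16


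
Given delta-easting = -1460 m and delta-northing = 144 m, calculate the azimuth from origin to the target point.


az = atan2(-1460, 144) = -84.4 deg
adjusted to 0-360: 275.6 degrees

275.6 degrees


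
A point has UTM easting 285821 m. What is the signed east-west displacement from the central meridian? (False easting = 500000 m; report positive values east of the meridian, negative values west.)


displacement = 285821 - 500000 = -214179 m

-214179 m


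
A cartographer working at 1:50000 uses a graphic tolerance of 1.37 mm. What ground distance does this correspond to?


ground = 1.37 mm * 50000 / 1000 = 68.5 m

68.5 m


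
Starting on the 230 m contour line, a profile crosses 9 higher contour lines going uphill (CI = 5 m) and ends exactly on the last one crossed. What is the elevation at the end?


elevation = 230 + 9 * 5 = 275 m

275 m


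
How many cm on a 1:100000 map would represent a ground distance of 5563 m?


map_cm = 5563 * 100 / 100000 = 5.563 cm ≈ 5.56 cm

5.56 cm


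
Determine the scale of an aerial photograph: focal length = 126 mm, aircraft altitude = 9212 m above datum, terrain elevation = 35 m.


scale = f / (H - h) = 126 mm / 9177 m = 126 / 9177000 = 1:72833

1:72833


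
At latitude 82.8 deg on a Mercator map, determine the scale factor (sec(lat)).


SF = 1 / cos(82.8) = 1 / 0.125333 = 7.979

7.979


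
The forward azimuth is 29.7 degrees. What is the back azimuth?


back azimuth = (29.7 + 180) mod 360 = 209.7 degrees

209.7 degrees


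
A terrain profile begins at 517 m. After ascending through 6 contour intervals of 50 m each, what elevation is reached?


elevation = 517 + 6 * 50 = 817 m

817 m


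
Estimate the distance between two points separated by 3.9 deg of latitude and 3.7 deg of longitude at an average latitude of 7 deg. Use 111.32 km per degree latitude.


dlat_km = 3.9 * 111.32 = 434.148
dlon_km = 3.7 * 111.32 * cos(7) ≈ 408.814
dist = sqrt(434.148^2 + 408.814^2) ≈ 596.3 km

596.3 km


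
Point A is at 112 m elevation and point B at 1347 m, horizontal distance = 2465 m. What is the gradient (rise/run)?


gradient = (1347 - 112) / 2465 = 1235 / 2465 = 0.501

0.501


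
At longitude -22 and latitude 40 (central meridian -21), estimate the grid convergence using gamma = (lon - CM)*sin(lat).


gamma = (-22 - -21) * sin(40) = -1 * 0.642788 = -0.643 degrees

-0.643 degrees


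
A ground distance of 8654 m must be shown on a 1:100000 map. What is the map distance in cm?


map_cm = 8654 * 100 / 100000 = 8.654 cm ≈ 8.65 cm

8.65 cm


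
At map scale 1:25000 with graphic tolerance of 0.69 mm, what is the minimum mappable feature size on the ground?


ground = 0.69 mm * 25000 / 1000 = 17.25 m

17.25 m


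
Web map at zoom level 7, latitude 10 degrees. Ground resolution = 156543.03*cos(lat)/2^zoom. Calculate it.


res = 156543.03 * cos(10) / 2^7 = 156543.03 * 0.98480775 / 128 = 1204.41 m/pixel

1204.41 m/pixel


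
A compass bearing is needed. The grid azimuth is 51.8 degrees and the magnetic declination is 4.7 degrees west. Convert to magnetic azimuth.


magnetic azimuth = grid azimuth - declination (east +ve)
mag_az = 51.8 - -4.7 = 56.5 degrees

56.5 degrees


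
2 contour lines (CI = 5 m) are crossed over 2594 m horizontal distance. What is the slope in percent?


elevation change = 2 * 5 = 10 m
slope = 10 / 2594 * 100 = 0.4%

0.4%


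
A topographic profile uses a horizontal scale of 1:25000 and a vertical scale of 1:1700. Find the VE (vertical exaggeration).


VE = horizontal_scale / vertical_scale = 25000 / 1700 ≈ 14.7

14.7x


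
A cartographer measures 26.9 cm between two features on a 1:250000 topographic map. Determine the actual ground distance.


ground = 26.9 cm * 250000 / 100 = 67250.0 m = 67.25 km

67.25 km


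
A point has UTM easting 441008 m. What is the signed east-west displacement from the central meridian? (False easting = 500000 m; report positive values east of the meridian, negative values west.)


displacement = 441008 - 500000 = -58992 m

-58992 m


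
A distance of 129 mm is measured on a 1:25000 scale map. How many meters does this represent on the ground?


ground = 129 mm * 25000 / 1000 = 3225.0 m

3225.0 m


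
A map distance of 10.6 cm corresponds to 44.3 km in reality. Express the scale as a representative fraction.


ground = 44.3 km = 4430000 cm; RF denominator = ground / map = 4430000 / 10.6 ≈ 417925; RF = 1:417925

1:417925


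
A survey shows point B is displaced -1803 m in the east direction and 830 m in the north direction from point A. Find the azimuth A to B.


az = atan2(-1803, 830) = -65.3 deg
adjusted to 0-360: 294.7 degrees

294.7 degrees


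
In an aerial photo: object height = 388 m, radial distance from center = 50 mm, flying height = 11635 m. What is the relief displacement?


d = h * r / H = 388 * 50 / 11635 = 1.67 mm

1.67 mm


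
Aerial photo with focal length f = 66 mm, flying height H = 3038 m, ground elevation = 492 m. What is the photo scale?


scale = f / (H - h) = 66 mm / 2546 m = 66 / 2546000 = 1:38576

1:38576


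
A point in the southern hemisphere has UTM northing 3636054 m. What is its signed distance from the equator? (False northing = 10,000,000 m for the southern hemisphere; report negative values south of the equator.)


For southern: actual = 3636054 - 10000000 = -6363946 m

-6363946 m


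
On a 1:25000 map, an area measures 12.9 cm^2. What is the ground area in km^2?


ground_area = 12.9 * (25000/100)^2 = 806250.0 m^2 = 0.80625 km^2 ≈ 0.806 km^2

0.806 km^2


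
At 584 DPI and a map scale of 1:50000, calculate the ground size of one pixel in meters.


pixel_cm = 2.54 / 584 ≈ 0.004349 cm
ground = pixel_cm * 50000 / 100 = 2.54 * 50000 / (584 * 100) = 127000 / 58400 ≈ 2.17 m

2.17 m


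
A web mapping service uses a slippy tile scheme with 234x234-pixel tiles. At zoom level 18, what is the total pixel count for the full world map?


tiles per axis = 2^18 = 262144
total tiles = 262144^2 = 68719476736
pixels per axis = 262144 * 234 = 61341696
total pixels = 61341696^2 = 3762803668156416

3762803668156416 pixels


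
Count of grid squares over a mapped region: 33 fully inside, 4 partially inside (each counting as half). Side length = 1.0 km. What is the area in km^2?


effective squares = 33 + 4 * 0.5 = 35.0
area = 35.0 * 1.0 = 35.0 km^2

35.0 km^2


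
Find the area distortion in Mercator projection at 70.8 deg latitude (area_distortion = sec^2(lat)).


area_distortion = 1/cos^2(70.8) = 9.246

9.246


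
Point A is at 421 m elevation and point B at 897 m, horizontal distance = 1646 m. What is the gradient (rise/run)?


gradient = (897 - 421) / 1646 = 476 / 1646 = 0.2892

0.2892


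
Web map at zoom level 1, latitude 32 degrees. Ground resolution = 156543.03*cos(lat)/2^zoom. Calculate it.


res = 156543.03 * cos(32) / 2^1 = 156543.03 * 0.8480481 / 2 = 66378.01 m/pixel

66378.01 m/pixel


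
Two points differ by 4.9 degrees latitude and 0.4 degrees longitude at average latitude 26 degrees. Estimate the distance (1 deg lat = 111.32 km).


dlat_km = 4.9 * 111.32 = 545.468
dlon_km = 0.4 * 111.32 * cos(26) ≈ 40.022
dist = sqrt(545.468^2 + 40.022^2) ≈ 546.9 km

546.9 km


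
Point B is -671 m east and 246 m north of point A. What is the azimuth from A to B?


az = atan2(-671, 246) = -69.9 deg
adjusted to 0-360: 290.1 degrees

290.1 degrees


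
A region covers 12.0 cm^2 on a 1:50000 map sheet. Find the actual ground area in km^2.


ground_area = 12.0 * (50000/100)^2 = 3000000.0 m^2 = 3.0 km^2

3.0 km^2


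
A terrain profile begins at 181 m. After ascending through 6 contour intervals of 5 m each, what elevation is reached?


elevation = 181 + 6 * 5 = 211 m

211 m


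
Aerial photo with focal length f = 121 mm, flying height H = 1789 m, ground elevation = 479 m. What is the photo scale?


scale = f / (H - h) = 121 mm / 1310 m = 121 / 1310000 = 1:10826

1:10826
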